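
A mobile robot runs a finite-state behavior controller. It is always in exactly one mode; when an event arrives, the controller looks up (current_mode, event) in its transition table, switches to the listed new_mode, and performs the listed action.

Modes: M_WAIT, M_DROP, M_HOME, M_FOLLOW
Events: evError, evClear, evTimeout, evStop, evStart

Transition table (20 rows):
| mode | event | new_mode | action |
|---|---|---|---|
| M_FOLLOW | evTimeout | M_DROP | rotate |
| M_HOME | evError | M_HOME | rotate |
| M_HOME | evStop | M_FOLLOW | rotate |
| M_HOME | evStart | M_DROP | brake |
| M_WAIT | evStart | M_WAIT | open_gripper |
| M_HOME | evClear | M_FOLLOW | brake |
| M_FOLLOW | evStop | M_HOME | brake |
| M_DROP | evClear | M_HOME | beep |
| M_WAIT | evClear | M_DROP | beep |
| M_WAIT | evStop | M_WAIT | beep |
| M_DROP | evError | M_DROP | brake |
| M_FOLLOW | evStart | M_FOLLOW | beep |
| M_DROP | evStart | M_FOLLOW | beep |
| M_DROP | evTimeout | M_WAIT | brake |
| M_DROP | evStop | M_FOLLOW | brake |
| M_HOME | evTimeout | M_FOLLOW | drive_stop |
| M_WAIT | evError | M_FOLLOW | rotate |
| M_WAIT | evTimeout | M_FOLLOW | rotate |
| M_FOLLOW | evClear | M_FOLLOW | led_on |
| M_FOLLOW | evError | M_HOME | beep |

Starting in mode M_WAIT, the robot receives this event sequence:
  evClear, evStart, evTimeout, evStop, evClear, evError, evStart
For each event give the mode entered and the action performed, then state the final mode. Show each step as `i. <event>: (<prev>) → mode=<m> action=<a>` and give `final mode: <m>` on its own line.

final mode: M_DROP

1. evClear: (M_WAIT) → mode=M_DROP action=beep
2. evStart: (M_DROP) → mode=M_FOLLOW action=beep
3. evTimeout: (M_FOLLOW) → mode=M_DROP action=rotate
4. evStop: (M_DROP) → mode=M_FOLLOW action=brake
5. evClear: (M_FOLLOW) → mode=M_FOLLOW action=led_on
6. evError: (M_FOLLOW) → mode=M_HOME action=beep
7. evStart: (M_HOME) → mode=M_DROP action=brake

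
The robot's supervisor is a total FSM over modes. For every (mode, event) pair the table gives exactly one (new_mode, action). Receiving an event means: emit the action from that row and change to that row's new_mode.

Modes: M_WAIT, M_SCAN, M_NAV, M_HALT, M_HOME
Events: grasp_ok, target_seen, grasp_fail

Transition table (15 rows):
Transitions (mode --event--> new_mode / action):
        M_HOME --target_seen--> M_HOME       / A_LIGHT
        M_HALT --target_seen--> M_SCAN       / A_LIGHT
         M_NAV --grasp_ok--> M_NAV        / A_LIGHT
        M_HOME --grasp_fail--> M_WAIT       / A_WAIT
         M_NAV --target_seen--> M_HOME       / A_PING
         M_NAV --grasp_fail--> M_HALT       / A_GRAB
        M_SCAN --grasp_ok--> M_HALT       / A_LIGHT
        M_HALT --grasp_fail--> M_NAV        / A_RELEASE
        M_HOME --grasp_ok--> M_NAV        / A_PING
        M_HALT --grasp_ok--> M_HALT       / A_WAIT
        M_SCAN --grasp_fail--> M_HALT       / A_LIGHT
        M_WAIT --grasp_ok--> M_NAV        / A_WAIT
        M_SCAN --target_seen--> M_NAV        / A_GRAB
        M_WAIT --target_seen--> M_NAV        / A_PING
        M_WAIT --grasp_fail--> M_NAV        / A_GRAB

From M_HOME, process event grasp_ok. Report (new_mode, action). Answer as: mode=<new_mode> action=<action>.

current mode = M_HOME; filter table to that mode:
  (M_HOME, target_seen) → (M_HOME, A_LIGHT)
  (M_HOME, grasp_fail) → (M_WAIT, A_WAIT)
  (M_HOME, grasp_ok) → (M_NAV, A_PING)  ← event matches
event = grasp_ok selects (M_NAV, A_PING)

mode=M_NAV action=A_PING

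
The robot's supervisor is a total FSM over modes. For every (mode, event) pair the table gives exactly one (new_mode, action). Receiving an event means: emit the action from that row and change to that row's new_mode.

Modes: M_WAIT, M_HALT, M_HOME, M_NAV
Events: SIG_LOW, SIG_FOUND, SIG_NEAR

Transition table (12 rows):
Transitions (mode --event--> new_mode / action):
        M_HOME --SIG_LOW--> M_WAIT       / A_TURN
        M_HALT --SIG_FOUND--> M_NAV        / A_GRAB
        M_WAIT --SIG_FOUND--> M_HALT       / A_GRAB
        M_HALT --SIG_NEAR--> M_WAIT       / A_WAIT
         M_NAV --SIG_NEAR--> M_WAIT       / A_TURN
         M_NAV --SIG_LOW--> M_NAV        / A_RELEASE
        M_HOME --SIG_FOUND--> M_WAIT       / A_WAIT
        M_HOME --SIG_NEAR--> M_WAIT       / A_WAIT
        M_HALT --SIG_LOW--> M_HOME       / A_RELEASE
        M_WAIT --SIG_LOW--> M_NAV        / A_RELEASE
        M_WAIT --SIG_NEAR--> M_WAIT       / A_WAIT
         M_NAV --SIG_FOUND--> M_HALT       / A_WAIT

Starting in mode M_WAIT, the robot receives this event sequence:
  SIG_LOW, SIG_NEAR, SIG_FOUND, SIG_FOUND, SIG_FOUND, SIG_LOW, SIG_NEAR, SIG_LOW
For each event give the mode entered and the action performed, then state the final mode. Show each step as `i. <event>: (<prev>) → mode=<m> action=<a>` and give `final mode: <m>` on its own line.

1. SIG_LOW: (M_WAIT) → mode=M_NAV action=A_RELEASE
2. SIG_NEAR: (M_NAV) → mode=M_WAIT action=A_TURN
3. SIG_FOUND: (M_WAIT) → mode=M_HALT action=A_GRAB
4. SIG_FOUND: (M_HALT) → mode=M_NAV action=A_GRAB
5. SIG_FOUND: (M_NAV) → mode=M_HALT action=A_WAIT
6. SIG_LOW: (M_HALT) → mode=M_HOME action=A_RELEASE
7. SIG_NEAR: (M_HOME) → mode=M_WAIT action=A_WAIT
8. SIG_LOW: (M_WAIT) → mode=M_NAV action=A_RELEASE

final mode: M_NAV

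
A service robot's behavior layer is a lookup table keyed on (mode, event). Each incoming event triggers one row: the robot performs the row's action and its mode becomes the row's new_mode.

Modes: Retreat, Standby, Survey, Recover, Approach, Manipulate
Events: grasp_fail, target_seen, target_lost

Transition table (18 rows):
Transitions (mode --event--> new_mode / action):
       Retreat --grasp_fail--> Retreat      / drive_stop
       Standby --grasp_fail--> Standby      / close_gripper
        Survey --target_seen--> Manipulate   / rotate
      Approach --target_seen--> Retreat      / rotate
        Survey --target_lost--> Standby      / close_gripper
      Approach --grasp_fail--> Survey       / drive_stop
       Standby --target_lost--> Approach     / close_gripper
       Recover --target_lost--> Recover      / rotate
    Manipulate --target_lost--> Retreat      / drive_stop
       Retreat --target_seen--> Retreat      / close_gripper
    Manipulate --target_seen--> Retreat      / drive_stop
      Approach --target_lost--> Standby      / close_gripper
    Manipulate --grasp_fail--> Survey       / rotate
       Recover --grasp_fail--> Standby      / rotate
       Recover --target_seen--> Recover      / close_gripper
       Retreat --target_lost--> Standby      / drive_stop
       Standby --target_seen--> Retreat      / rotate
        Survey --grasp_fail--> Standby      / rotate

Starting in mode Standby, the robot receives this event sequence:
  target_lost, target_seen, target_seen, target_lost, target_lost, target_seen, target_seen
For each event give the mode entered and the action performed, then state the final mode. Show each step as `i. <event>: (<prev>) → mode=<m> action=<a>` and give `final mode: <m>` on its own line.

1. target_lost: (Standby) → mode=Approach action=close_gripper
2. target_seen: (Approach) → mode=Retreat action=rotate
3. target_seen: (Retreat) → mode=Retreat action=close_gripper
4. target_lost: (Retreat) → mode=Standby action=drive_stop
5. target_lost: (Standby) → mode=Approach action=close_gripper
6. target_seen: (Approach) → mode=Retreat action=rotate
7. target_seen: (Retreat) → mode=Retreat action=close_gripper

final mode: Retreat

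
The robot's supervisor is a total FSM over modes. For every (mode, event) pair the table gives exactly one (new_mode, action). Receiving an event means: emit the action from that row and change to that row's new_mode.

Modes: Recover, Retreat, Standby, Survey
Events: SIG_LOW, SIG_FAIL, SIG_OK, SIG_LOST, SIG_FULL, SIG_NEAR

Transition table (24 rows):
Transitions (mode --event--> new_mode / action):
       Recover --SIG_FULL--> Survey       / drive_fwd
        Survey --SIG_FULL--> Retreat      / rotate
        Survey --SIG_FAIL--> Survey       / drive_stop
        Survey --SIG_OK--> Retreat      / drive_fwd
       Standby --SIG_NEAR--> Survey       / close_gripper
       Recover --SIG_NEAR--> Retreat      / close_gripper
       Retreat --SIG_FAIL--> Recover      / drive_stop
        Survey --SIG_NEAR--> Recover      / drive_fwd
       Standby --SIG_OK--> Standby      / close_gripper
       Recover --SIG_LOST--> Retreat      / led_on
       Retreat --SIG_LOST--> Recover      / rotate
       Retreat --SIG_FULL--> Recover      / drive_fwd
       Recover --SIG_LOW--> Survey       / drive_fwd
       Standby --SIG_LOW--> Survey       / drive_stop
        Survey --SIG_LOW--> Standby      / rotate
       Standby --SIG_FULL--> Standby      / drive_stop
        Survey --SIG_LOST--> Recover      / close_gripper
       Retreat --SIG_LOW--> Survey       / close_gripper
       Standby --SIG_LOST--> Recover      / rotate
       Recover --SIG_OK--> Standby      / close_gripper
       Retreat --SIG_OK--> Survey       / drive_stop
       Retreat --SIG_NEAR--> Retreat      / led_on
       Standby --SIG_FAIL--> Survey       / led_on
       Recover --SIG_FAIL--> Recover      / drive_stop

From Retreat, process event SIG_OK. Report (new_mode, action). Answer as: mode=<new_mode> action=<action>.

current mode = Retreat; filter table to that mode:
  (Retreat, SIG_FAIL) → (Recover, drive_stop)
  (Retreat, SIG_LOST) → (Recover, rotate)
  (Retreat, SIG_FULL) → (Recover, drive_fwd)
  (Retreat, SIG_LOW) → (Survey, close_gripper)
  (Retreat, SIG_OK) → (Survey, drive_stop)  ← event matches
  (Retreat, SIG_NEAR) → (Retreat, led_on)
event = SIG_OK selects (Survey, drive_stop)

mode=Survey action=drive_stop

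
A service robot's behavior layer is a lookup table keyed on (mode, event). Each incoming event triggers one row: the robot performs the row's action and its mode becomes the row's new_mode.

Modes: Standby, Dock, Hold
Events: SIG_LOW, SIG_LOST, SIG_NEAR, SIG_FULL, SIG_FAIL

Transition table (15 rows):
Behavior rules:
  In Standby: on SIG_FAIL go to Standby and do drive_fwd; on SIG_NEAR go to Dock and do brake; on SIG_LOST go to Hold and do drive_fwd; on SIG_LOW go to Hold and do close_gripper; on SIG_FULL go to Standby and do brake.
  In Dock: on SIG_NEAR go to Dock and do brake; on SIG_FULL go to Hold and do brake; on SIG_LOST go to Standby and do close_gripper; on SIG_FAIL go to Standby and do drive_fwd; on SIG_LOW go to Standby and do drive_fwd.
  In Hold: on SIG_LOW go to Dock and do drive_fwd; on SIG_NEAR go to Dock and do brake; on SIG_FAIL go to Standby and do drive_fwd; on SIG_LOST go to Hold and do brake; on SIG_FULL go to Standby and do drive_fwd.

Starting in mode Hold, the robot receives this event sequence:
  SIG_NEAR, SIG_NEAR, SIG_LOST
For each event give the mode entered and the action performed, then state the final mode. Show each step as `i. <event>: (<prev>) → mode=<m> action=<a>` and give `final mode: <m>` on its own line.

final mode: Standby

1. SIG_NEAR: (Hold) → mode=Dock action=brake
2. SIG_NEAR: (Dock) → mode=Dock action=brake
3. SIG_LOST: (Dock) → mode=Standby action=close_gripper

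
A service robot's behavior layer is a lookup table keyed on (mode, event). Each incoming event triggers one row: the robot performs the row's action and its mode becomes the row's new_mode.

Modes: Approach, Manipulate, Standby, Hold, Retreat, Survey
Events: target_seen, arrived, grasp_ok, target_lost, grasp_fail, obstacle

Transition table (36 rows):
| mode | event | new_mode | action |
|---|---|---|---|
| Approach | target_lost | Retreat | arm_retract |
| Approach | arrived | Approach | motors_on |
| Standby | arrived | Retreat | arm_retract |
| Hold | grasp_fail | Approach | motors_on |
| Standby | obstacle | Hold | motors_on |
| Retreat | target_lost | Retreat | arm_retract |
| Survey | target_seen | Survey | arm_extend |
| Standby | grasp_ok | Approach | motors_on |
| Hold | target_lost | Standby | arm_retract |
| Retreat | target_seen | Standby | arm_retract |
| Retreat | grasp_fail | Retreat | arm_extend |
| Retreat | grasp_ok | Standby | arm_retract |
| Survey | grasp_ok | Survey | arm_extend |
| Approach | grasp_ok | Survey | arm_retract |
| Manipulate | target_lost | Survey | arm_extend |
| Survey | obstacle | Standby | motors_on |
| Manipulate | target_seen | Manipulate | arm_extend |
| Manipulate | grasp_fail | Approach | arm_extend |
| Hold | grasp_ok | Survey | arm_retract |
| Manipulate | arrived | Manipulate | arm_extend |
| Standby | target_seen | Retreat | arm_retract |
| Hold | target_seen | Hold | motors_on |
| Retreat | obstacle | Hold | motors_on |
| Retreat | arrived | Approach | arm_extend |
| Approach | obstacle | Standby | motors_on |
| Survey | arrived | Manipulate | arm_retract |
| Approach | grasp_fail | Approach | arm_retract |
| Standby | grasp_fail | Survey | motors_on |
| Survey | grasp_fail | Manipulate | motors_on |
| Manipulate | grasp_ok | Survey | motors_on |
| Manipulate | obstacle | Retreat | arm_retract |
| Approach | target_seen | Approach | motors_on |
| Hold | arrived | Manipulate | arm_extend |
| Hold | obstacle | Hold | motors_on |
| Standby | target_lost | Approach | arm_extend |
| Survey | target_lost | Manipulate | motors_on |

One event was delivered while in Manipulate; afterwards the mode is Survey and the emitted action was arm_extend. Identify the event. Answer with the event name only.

try target_seen: (Manipulate, target_seen) → (Manipulate, arm_extend)
try arrived: (Manipulate, arrived) → (Manipulate, arm_extend)
try grasp_ok: (Manipulate, grasp_ok) → (Survey, motors_on)
try target_lost: (Manipulate, target_lost) → (Survey, arm_extend)  ← matches
try grasp_fail: (Manipulate, grasp_fail) → (Approach, arm_extend)
try obstacle: (Manipulate, obstacle) → (Retreat, arm_retract)

target_lost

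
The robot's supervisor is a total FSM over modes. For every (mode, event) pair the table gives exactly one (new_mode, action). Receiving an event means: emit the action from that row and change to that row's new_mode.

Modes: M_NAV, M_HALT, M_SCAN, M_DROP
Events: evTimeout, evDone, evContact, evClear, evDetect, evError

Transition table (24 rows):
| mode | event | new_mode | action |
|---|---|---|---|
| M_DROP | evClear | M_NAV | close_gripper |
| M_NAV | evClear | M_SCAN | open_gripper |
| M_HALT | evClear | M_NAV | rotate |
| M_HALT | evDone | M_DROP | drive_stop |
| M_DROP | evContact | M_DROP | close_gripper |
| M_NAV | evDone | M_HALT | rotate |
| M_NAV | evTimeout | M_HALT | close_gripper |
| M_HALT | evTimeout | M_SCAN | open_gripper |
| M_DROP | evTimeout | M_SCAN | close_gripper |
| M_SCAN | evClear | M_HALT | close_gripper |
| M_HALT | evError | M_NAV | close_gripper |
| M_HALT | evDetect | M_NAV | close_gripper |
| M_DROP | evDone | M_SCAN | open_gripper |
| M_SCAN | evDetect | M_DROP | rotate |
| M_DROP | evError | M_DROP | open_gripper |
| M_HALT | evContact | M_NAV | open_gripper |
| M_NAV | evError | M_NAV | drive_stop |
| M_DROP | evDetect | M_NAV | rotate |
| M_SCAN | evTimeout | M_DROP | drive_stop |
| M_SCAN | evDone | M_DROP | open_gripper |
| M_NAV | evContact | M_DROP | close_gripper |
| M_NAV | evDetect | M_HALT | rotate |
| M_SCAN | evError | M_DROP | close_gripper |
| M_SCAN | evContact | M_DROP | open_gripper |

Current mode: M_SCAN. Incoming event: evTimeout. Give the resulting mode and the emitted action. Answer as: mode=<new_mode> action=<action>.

mode=M_DROP action=drive_stop

current mode = M_SCAN; filter table to that mode:
  (M_SCAN, evClear) → (M_HALT, close_gripper)
  (M_SCAN, evDetect) → (M_DROP, rotate)
  (M_SCAN, evTimeout) → (M_DROP, drive_stop)  ← event matches
  (M_SCAN, evDone) → (M_DROP, open_gripper)
  (M_SCAN, evError) → (M_DROP, close_gripper)
  (M_SCAN, evContact) → (M_DROP, open_gripper)
event = evTimeout selects (M_DROP, drive_stop)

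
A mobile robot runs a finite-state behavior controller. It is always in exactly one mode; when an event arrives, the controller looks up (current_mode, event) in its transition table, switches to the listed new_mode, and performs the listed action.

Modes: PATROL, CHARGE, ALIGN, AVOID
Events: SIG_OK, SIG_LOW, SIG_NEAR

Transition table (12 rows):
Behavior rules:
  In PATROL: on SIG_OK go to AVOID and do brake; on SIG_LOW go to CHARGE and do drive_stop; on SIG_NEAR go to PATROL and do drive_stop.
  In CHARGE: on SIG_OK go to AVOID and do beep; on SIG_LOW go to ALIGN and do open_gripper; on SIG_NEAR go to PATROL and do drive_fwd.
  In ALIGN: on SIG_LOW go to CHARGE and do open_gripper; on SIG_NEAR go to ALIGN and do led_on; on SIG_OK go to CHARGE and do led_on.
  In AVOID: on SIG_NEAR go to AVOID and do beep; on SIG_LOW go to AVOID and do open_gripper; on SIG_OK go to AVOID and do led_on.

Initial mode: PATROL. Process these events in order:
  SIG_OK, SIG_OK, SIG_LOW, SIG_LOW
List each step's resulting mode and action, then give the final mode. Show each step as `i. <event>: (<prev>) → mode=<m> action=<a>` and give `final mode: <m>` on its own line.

final mode: AVOID

1. SIG_OK: (PATROL) → mode=AVOID action=brake
2. SIG_OK: (AVOID) → mode=AVOID action=led_on
3. SIG_LOW: (AVOID) → mode=AVOID action=open_gripper
4. SIG_LOW: (AVOID) → mode=AVOID action=open_gripper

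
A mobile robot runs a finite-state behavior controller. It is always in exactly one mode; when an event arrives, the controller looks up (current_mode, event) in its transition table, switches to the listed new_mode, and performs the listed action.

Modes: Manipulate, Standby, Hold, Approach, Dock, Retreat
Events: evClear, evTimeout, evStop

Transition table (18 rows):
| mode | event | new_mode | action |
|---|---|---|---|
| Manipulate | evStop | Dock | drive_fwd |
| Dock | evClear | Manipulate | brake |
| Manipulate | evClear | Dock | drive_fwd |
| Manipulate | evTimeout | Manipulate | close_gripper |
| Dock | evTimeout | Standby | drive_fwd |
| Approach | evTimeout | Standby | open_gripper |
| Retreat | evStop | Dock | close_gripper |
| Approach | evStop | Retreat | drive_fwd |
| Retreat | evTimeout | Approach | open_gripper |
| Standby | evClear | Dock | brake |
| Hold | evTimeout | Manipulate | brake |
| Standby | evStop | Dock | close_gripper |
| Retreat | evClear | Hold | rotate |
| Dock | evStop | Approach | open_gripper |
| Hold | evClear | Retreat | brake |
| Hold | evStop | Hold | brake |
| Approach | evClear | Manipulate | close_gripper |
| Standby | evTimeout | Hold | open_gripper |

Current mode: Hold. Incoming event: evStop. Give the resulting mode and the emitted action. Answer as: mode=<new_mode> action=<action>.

mode=Hold action=brake

current mode = Hold; filter table to that mode:
  (Hold, evTimeout) → (Manipulate, brake)
  (Hold, evClear) → (Retreat, brake)
  (Hold, evStop) → (Hold, brake)  ← event matches
event = evStop selects (Hold, brake)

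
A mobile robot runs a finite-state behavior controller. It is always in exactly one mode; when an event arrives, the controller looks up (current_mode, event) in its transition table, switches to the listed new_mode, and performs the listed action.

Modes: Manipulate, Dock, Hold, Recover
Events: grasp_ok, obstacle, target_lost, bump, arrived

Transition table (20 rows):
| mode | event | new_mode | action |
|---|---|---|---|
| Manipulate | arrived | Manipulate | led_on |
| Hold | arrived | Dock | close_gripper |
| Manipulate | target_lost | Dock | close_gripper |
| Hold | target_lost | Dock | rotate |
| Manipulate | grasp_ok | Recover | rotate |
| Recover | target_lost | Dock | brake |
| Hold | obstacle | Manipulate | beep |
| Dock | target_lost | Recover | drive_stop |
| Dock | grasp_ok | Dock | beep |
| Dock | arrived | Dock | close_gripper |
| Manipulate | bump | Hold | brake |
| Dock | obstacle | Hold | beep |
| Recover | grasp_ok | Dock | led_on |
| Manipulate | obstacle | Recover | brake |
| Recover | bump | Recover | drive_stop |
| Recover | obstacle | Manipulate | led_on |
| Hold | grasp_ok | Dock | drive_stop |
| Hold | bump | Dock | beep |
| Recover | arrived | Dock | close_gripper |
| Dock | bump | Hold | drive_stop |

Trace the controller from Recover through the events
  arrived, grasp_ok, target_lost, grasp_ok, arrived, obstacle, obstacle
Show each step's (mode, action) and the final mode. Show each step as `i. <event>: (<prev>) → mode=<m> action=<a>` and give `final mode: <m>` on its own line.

final mode: Manipulate

1. arrived: (Recover) → mode=Dock action=close_gripper
2. grasp_ok: (Dock) → mode=Dock action=beep
3. target_lost: (Dock) → mode=Recover action=drive_stop
4. grasp_ok: (Recover) → mode=Dock action=led_on
5. arrived: (Dock) → mode=Dock action=close_gripper
6. obstacle: (Dock) → mode=Hold action=beep
7. obstacle: (Hold) → mode=Manipulate action=beep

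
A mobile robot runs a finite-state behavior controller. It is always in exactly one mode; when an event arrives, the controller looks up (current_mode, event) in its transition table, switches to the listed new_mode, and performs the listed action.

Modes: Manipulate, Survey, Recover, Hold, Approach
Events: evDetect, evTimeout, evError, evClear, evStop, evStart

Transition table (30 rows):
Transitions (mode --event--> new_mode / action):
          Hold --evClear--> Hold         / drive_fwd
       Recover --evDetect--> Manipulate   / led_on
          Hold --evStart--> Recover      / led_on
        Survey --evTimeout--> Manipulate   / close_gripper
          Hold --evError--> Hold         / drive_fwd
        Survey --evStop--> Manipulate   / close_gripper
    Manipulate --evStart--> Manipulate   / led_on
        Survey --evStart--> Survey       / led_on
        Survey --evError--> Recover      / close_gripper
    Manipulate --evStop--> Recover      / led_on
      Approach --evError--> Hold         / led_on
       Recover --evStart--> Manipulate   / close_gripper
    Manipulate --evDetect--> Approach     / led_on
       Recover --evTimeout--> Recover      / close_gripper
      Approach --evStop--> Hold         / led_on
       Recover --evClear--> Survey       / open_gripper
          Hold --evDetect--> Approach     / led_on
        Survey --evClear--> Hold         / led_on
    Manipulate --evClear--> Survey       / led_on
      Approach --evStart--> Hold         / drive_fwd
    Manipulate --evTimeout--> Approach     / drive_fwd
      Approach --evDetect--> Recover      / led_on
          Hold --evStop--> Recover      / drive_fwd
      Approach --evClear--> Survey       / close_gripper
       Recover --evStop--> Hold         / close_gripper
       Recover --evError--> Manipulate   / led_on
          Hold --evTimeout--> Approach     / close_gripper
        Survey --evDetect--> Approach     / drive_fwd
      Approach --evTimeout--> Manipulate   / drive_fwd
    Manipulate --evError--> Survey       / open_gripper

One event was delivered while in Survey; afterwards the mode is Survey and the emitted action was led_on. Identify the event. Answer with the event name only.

try evDetect: (Survey, evDetect) → (Approach, drive_fwd)
try evTimeout: (Survey, evTimeout) → (Manipulate, close_gripper)
try evError: (Survey, evError) → (Recover, close_gripper)
try evClear: (Survey, evClear) → (Hold, led_on)
try evStop: (Survey, evStop) → (Manipulate, close_gripper)
try evStart: (Survey, evStart) → (Survey, led_on)  ← matches

evStart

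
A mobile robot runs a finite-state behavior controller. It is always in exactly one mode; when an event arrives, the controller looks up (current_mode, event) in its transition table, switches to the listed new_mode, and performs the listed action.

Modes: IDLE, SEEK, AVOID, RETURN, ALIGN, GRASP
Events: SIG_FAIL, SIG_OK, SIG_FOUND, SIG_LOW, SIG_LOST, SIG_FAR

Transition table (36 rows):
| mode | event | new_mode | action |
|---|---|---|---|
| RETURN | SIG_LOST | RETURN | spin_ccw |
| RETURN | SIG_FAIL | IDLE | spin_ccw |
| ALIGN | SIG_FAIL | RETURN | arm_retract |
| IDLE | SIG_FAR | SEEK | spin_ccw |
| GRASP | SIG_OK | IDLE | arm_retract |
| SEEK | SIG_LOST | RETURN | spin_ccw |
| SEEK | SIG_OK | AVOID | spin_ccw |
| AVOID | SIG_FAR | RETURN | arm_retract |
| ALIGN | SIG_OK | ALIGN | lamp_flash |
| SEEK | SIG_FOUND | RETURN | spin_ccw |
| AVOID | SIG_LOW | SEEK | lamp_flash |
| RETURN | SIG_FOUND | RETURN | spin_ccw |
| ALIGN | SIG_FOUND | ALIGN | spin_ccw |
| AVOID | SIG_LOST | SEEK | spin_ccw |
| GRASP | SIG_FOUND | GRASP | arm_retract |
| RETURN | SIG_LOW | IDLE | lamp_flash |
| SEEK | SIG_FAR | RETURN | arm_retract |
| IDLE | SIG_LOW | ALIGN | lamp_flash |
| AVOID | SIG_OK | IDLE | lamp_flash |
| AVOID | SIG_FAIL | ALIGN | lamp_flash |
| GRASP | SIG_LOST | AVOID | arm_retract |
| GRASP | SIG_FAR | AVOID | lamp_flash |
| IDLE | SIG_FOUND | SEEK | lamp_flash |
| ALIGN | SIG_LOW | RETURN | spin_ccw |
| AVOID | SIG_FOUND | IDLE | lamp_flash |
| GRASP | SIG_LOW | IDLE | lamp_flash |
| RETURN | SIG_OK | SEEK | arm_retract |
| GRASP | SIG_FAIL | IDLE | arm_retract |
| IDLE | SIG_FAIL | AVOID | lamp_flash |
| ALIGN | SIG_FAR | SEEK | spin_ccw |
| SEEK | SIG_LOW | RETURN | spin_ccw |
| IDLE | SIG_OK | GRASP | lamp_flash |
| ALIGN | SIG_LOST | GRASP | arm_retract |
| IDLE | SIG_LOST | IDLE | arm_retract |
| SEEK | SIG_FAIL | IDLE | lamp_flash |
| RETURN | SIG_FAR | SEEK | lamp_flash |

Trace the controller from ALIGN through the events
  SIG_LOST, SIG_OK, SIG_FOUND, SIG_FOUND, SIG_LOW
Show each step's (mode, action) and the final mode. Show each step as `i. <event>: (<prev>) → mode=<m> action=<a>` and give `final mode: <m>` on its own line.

1. SIG_LOST: (ALIGN) → mode=GRASP action=arm_retract
2. SIG_OK: (GRASP) → mode=IDLE action=arm_retract
3. SIG_FOUND: (IDLE) → mode=SEEK action=lamp_flash
4. SIG_FOUND: (SEEK) → mode=RETURN action=spin_ccw
5. SIG_LOW: (RETURN) → mode=IDLE action=lamp_flash

final mode: IDLE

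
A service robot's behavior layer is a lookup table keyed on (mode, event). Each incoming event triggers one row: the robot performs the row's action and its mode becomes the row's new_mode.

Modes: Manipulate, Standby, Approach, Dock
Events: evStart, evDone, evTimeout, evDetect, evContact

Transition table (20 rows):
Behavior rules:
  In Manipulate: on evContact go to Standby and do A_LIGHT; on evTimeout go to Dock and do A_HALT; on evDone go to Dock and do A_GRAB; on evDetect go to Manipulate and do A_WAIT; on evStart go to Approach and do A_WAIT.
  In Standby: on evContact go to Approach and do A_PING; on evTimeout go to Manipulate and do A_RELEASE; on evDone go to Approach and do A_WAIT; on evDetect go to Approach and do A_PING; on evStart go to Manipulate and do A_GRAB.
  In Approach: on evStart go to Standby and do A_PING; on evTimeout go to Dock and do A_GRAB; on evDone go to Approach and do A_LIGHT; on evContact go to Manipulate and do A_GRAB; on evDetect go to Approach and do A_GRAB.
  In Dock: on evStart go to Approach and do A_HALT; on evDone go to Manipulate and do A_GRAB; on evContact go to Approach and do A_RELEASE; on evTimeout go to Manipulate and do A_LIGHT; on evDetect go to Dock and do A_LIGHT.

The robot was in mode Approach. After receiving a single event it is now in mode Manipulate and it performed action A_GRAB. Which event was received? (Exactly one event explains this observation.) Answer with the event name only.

evContact

try evStart: (Approach, evStart) → (Standby, A_PING)
try evDone: (Approach, evDone) → (Approach, A_LIGHT)
try evTimeout: (Approach, evTimeout) → (Dock, A_GRAB)
try evDetect: (Approach, evDetect) → (Approach, A_GRAB)
try evContact: (Approach, evContact) → (Manipulate, A_GRAB)  ← matches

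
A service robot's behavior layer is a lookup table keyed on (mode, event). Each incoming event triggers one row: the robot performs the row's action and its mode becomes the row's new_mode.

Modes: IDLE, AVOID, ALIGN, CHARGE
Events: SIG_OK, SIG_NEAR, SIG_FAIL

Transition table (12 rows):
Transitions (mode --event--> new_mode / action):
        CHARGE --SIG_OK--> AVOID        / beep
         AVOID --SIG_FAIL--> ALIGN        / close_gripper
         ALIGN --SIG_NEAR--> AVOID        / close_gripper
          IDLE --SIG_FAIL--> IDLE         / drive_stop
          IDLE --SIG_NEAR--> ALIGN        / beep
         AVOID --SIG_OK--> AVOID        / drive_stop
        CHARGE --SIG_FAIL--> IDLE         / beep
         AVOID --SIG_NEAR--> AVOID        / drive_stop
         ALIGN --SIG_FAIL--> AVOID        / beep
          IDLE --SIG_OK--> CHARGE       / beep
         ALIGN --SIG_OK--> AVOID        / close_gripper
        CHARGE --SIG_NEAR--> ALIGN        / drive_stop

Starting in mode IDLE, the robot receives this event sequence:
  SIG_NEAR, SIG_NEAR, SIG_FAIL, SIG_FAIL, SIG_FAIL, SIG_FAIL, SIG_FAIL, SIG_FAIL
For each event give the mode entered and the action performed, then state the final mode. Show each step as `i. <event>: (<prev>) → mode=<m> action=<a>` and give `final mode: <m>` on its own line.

final mode: AVOID

1. SIG_NEAR: (IDLE) → mode=ALIGN action=beep
2. SIG_NEAR: (ALIGN) → mode=AVOID action=close_gripper
3. SIG_FAIL: (AVOID) → mode=ALIGN action=close_gripper
4. SIG_FAIL: (ALIGN) → mode=AVOID action=beep
5. SIG_FAIL: (AVOID) → mode=ALIGN action=close_gripper
6. SIG_FAIL: (ALIGN) → mode=AVOID action=beep
7. SIG_FAIL: (AVOID) → mode=ALIGN action=close_gripper
8. SIG_FAIL: (ALIGN) → mode=AVOID action=beep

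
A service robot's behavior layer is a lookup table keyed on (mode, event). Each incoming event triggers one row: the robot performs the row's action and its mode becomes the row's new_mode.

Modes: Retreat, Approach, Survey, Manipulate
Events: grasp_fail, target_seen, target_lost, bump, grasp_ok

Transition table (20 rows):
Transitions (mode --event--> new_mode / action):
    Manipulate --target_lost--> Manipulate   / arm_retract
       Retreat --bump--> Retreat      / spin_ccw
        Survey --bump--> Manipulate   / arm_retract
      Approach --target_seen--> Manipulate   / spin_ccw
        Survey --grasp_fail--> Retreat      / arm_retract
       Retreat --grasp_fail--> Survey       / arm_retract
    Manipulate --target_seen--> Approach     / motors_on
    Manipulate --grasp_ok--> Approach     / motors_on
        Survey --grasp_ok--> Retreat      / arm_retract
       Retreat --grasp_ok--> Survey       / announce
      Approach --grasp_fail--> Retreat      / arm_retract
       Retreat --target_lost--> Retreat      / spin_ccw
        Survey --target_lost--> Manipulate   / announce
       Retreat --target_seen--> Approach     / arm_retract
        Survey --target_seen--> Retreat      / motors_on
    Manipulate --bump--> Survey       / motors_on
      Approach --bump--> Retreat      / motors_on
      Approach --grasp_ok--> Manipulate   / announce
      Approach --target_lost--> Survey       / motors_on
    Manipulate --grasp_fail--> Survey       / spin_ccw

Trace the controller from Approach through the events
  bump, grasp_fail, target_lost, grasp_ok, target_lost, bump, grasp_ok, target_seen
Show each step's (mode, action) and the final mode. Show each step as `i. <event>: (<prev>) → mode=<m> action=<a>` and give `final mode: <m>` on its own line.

final mode: Manipulate

1. bump: (Approach) → mode=Retreat action=motors_on
2. grasp_fail: (Retreat) → mode=Survey action=arm_retract
3. target_lost: (Survey) → mode=Manipulate action=announce
4. grasp_ok: (Manipulate) → mode=Approach action=motors_on
5. target_lost: (Approach) → mode=Survey action=motors_on
6. bump: (Survey) → mode=Manipulate action=arm_retract
7. grasp_ok: (Manipulate) → mode=Approach action=motors_on
8. target_seen: (Approach) → mode=Manipulate action=spin_ccw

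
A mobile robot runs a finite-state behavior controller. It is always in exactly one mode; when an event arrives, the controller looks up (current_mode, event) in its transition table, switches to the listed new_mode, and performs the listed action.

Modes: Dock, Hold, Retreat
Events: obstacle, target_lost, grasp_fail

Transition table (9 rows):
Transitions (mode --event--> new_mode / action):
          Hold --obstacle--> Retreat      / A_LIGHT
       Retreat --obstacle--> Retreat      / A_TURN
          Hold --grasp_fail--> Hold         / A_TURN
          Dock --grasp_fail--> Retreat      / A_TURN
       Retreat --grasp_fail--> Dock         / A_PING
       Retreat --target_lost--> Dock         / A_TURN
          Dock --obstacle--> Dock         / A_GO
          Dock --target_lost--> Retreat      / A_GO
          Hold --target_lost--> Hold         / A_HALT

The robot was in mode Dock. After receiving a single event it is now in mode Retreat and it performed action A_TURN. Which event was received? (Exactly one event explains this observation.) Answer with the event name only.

grasp_fail

try obstacle: (Dock, obstacle) → (Dock, A_GO)
try target_lost: (Dock, target_lost) → (Retreat, A_GO)
try grasp_fail: (Dock, grasp_fail) → (Retreat, A_TURN)  ← matches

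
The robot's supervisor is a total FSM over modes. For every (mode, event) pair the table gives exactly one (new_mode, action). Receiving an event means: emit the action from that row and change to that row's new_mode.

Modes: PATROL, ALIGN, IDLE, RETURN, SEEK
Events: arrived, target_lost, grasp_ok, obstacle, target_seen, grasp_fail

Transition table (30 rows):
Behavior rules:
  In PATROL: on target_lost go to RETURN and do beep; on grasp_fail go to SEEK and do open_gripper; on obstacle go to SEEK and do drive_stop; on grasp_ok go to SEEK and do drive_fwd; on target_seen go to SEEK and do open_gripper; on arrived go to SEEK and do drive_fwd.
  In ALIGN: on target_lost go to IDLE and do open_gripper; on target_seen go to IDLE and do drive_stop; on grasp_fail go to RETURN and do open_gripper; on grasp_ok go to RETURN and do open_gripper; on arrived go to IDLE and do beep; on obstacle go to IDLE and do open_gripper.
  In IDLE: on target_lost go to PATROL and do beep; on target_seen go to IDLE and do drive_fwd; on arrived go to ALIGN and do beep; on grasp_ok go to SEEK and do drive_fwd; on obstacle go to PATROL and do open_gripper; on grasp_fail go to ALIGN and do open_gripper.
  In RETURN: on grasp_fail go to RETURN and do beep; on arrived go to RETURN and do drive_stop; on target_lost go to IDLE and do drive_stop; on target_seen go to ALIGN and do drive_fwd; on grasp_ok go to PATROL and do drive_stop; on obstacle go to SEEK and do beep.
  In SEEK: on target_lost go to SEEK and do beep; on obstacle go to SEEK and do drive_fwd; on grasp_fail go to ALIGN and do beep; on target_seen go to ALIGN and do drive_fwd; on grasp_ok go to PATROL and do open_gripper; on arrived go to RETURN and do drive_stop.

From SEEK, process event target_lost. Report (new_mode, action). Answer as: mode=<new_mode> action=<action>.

current mode = SEEK; filter table to that mode:
  (SEEK, target_lost) → (SEEK, beep)  ← event matches
  (SEEK, obstacle) → (SEEK, drive_fwd)
  (SEEK, grasp_fail) → (ALIGN, beep)
  (SEEK, target_seen) → (ALIGN, drive_fwd)
  (SEEK, grasp_ok) → (PATROL, open_gripper)
  (SEEK, arrived) → (RETURN, drive_stop)
event = target_lost selects (SEEK, beep)

mode=SEEK action=beep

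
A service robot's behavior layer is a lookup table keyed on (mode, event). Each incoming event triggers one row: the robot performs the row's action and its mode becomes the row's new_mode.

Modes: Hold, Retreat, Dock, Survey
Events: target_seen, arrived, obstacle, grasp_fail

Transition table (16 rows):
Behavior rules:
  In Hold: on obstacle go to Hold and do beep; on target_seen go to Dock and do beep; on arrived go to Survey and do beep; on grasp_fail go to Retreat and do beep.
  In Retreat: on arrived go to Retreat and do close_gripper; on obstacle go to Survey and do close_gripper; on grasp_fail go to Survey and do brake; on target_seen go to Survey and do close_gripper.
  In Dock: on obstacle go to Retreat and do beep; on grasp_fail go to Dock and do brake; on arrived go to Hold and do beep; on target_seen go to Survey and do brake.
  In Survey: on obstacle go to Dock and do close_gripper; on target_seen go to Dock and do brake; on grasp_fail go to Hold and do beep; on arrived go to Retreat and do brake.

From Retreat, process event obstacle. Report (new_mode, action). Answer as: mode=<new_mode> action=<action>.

current mode = Retreat; filter table to that mode:
  (Retreat, arrived) → (Retreat, close_gripper)
  (Retreat, obstacle) → (Survey, close_gripper)  ← event matches
  (Retreat, grasp_fail) → (Survey, brake)
  (Retreat, target_seen) → (Survey, close_gripper)
event = obstacle selects (Survey, close_gripper)

mode=Survey action=close_gripper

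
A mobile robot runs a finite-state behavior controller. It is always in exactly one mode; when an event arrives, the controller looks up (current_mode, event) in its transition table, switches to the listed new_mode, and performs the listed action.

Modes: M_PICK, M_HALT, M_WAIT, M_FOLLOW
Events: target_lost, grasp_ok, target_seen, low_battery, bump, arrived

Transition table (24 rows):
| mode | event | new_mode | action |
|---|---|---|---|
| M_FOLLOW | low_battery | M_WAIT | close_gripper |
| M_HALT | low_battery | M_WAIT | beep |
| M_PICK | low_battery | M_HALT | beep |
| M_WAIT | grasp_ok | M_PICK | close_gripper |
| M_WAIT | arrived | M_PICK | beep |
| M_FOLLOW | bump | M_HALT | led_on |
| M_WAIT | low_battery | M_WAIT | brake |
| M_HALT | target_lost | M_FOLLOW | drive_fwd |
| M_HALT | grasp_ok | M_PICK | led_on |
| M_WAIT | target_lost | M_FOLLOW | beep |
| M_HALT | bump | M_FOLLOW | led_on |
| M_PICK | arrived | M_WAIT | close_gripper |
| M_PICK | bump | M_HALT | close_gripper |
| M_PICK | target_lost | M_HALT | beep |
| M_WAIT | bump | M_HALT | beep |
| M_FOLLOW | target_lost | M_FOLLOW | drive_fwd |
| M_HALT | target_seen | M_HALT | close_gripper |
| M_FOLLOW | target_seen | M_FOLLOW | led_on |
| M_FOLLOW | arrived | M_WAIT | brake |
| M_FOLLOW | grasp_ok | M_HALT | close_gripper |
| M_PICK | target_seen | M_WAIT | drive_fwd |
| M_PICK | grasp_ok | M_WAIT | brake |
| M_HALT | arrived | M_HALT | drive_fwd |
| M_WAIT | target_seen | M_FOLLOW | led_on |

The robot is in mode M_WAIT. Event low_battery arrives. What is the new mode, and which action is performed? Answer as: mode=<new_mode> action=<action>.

current mode = M_WAIT; filter table to that mode:
  (M_WAIT, grasp_ok) → (M_PICK, close_gripper)
  (M_WAIT, arrived) → (M_PICK, beep)
  (M_WAIT, low_battery) → (M_WAIT, brake)  ← event matches
  (M_WAIT, target_lost) → (M_FOLLOW, beep)
  (M_WAIT, bump) → (M_HALT, beep)
  (M_WAIT, target_seen) → (M_FOLLOW, led_on)
event = low_battery selects (M_WAIT, brake)

mode=M_WAIT action=brake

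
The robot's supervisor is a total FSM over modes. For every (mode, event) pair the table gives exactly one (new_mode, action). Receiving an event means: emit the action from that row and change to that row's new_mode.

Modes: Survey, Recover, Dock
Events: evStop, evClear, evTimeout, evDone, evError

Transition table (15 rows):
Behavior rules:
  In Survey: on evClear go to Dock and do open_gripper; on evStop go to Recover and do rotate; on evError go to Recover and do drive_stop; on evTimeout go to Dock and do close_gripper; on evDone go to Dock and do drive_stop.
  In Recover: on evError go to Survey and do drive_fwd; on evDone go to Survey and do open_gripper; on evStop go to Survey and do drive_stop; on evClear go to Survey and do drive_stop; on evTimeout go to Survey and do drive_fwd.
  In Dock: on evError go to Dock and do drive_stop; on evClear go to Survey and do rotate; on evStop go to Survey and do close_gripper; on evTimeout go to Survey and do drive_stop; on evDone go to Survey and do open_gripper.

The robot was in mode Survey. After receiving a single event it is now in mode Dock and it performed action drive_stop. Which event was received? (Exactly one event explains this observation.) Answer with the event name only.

evDone

try evStop: (Survey, evStop) → (Recover, rotate)
try evClear: (Survey, evClear) → (Dock, open_gripper)
try evTimeout: (Survey, evTimeout) → (Dock, close_gripper)
try evDone: (Survey, evDone) → (Dock, drive_stop)  ← matches
try evError: (Survey, evError) → (Recover, drive_stop)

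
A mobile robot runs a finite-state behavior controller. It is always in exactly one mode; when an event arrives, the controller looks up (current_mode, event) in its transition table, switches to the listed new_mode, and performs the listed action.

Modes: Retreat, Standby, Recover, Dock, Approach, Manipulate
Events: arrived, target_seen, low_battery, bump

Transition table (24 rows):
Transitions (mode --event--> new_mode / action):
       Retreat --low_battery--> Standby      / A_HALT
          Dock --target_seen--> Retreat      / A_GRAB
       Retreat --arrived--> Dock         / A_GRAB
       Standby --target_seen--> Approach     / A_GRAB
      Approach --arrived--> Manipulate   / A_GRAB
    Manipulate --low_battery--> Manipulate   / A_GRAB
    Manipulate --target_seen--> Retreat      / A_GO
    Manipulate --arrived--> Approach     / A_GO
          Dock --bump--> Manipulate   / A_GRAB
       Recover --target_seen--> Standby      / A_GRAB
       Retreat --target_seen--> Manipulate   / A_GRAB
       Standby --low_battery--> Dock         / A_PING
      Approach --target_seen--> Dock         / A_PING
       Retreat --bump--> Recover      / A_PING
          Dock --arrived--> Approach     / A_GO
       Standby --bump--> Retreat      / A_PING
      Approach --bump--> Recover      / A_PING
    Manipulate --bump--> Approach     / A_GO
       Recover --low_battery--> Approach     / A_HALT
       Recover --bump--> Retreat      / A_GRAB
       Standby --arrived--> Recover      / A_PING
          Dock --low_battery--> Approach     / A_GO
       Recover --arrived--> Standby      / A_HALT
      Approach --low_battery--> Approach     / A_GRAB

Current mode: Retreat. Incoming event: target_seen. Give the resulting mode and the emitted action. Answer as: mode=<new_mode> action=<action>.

current mode = Retreat; filter table to that mode:
  (Retreat, low_battery) → (Standby, A_HALT)
  (Retreat, arrived) → (Dock, A_GRAB)
  (Retreat, target_seen) → (Manipulate, A_GRAB)  ← event matches
  (Retreat, bump) → (Recover, A_PING)
event = target_seen selects (Manipulate, A_GRAB)

mode=Manipulate action=A_GRAB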